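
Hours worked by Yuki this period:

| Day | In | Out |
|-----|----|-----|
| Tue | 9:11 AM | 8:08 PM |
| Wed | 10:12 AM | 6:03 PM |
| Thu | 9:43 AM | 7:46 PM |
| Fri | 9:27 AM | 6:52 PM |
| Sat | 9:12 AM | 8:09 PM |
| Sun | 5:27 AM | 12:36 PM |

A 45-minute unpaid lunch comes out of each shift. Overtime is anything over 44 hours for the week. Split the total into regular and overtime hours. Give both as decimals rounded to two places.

Tue: 9:11 AM–8:08 PM = 10 h 57 min; less 45 min break → 10 h 12 min
Wed: 10:12 AM–6:03 PM = 7 h 51 min; less 45 min break → 7 h 6 min
Thu: 9:43 AM–7:46 PM = 10 h 3 min; less 45 min break → 9 h 18 min
Fri: 9:27 AM–6:52 PM = 9 h 25 min; less 45 min break → 8 h 40 min
Sat: 9:12 AM–8:09 PM = 10 h 57 min; less 45 min break → 10 h 12 min
Sun: 5:27 AM–12:36 PM = 7 h 9 min; less 45 min break → 6 h 24 min
Total worked: 51 h 52 min = 51.87 h.
Threshold 44 h → overtime 7 h 52 min, regular 44 h 0 min.

Regular 44.00 hours, overtime 7.87 hours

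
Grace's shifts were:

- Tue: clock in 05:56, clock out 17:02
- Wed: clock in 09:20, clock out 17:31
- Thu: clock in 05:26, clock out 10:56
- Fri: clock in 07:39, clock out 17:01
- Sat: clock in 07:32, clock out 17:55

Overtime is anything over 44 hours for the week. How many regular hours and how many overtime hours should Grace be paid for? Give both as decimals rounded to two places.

Regular 44.00 hours, overtime 0.53 hours

Tue: 05:56–17:02 = 11 h 6 min
Wed: 09:20–17:31 = 8 h 11 min
Thu: 05:26–10:56 = 5 h 30 min
Fri: 07:39–17:01 = 9 h 22 min
Sat: 07:32–17:55 = 10 h 23 min
Total worked: 44 h 32 min = 44.53 h.
Threshold 44 h → overtime 0 h 32 min, regular 44 h 0 min.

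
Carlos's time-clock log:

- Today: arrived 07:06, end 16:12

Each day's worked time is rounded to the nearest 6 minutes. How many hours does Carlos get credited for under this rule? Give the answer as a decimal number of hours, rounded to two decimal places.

Today: 07:06–16:12 = 9 h 6 min → rounds to 9 h 6 min

9.10 hours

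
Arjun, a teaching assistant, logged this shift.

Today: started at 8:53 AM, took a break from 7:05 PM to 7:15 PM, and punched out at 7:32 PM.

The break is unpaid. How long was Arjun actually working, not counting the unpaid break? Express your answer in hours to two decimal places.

10.48 hours

Today: 8:53 AM–7:32 PM = 10 h 39 min; less 10 min break → 10 h 29 min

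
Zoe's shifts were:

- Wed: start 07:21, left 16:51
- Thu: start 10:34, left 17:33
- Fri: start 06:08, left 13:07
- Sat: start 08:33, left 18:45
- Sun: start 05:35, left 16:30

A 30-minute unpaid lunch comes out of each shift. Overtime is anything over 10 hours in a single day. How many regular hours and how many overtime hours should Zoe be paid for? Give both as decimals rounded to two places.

Wed: 07:21–16:51 = 9 h 30 min; less 30 min break → 9 h 0 min
Thu: 10:34–17:33 = 6 h 59 min; less 30 min break → 6 h 29 min
Fri: 06:08–13:07 = 6 h 59 min; less 30 min break → 6 h 29 min
Sat: 08:33–18:45 = 10 h 12 min; less 30 min break → 9 h 42 min
Sun: 05:35–16:30 = 10 h 55 min; less 30 min break → 10 h 25 min
Wed reg 9 h 0 min / OT 0 h 0 min; Thu reg 6 h 29 min / OT 0 h 0 min; Fri reg 6 h 29 min / OT 0 h 0 min; Sat reg 9 h 42 min / OT 0 h 0 min; Sun reg 10 h 0 min / OT 0 h 25 min.
Totals: regular 41 h 40 min, overtime 0 h 25 min.

Regular 41.67 hours, overtime 0.42 hours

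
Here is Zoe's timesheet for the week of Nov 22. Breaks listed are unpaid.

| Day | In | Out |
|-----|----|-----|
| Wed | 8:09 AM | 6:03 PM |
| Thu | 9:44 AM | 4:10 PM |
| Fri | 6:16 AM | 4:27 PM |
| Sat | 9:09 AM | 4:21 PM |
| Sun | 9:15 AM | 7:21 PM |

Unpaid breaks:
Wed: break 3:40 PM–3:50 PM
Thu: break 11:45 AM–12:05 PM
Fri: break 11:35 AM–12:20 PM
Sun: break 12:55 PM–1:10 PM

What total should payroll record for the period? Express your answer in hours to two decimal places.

Wed: 8:09 AM–6:03 PM = 9 h 54 min; less 10 min break → 9 h 44 min
Thu: 9:44 AM–4:10 PM = 6 h 26 min; less 20 min break → 6 h 6 min
Fri: 6:16 AM–4:27 PM = 10 h 11 min; less 45 min break → 9 h 26 min
Sat: 9:09 AM–4:21 PM = 7 h 12 min
Sun: 9:15 AM–7:21 PM = 10 h 6 min; less 15 min break → 9 h 51 min
Total: 9 h 44 min + 6 h 6 min + 9 h 26 min + 7 h 12 min + 9 h 51 min = 42 h 19 min.

42.32 hours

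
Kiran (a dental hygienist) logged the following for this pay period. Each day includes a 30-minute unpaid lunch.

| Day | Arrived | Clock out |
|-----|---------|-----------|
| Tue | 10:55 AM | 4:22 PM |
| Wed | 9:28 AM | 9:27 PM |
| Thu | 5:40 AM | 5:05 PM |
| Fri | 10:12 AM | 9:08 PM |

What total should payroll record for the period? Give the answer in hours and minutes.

37 h 47 min

Tue: 10:55 AM–4:22 PM = 5 h 27 min; less 30 min break → 4 h 57 min
Wed: 9:28 AM–9:27 PM = 11 h 59 min; less 30 min break → 11 h 29 min
Thu: 5:40 AM–5:05 PM = 11 h 25 min; less 30 min break → 10 h 55 min
Fri: 10:12 AM–9:08 PM = 10 h 56 min; less 30 min break → 10 h 26 min
Total: 4 h 57 min + 11 h 29 min + 10 h 55 min + 10 h 26 min = 37 h 47 min.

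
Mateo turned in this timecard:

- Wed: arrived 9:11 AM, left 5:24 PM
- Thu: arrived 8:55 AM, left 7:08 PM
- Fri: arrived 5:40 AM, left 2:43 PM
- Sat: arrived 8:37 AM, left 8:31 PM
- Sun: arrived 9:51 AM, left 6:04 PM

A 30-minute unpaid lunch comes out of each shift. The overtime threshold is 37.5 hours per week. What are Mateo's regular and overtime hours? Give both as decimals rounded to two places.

Regular 37.50 hours, overtime 7.60 hours

Wed: 9:11 AM–5:24 PM = 8 h 13 min; less 30 min break → 7 h 43 min
Thu: 8:55 AM–7:08 PM = 10 h 13 min; less 30 min break → 9 h 43 min
Fri: 5:40 AM–2:43 PM = 9 h 3 min; less 30 min break → 8 h 33 min
Sat: 8:37 AM–8:31 PM = 11 h 54 min; less 30 min break → 11 h 24 min
Sun: 9:51 AM–6:04 PM = 8 h 13 min; less 30 min break → 7 h 43 min
Total worked: 45 h 6 min = 45.10 h.
Threshold 37.5 h → overtime 7 h 36 min, regular 37 h 30 min.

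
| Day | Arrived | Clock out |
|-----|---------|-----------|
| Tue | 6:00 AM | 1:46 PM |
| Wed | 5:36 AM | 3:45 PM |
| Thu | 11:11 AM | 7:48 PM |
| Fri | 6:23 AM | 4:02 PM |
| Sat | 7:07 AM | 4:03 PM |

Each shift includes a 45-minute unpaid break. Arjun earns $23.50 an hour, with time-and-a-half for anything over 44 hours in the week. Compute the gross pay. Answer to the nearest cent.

$972.12

Tue: 6:00 AM–1:46 PM = 7 h 46 min; less 45 min break → 7 h 1 min
Wed: 5:36 AM–3:45 PM = 10 h 9 min; less 45 min break → 9 h 24 min
Thu: 11:11 AM–7:48 PM = 8 h 37 min; less 45 min break → 7 h 52 min
Fri: 6:23 AM–4:02 PM = 9 h 39 min; less 45 min break → 8 h 54 min
Sat: 7:07 AM–4:03 PM = 8 h 56 min; less 45 min break → 8 h 11 min
Total worked: 41 h 22 min = 2482 min.
Regular 41 h 22 min = 2482 min at $23.50/h; overtime 0 h 0 min = 0 min at $35.25/h.
Pay = (2482 × $23.50 + 0 × $35.25) ÷ 60 = $972.12.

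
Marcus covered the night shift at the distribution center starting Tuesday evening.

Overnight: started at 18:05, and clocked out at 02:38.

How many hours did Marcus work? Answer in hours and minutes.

8 h 33 min

Overnight: 18:05 → midnight = 5 h 55 min; midnight → 02:38 = 2 h 38 min; span 8 h 33 min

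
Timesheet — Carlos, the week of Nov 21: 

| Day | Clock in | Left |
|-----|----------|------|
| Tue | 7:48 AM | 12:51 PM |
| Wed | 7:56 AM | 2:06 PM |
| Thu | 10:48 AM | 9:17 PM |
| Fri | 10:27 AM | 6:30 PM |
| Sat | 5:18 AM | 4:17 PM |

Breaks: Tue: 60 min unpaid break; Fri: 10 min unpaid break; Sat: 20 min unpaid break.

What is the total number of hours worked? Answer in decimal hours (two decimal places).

Tue: 7:48 AM–12:51 PM = 5 h 3 min; less 60 min break → 4 h 3 min
Wed: 7:56 AM–2:06 PM = 6 h 10 min
Thu: 10:48 AM–9:17 PM = 10 h 29 min
Fri: 10:27 AM–6:30 PM = 8 h 3 min; less 10 min break → 7 h 53 min
Sat: 5:18 AM–4:17 PM = 10 h 59 min; less 20 min break → 10 h 39 min
Total: 4 h 3 min + 6 h 10 min + 10 h 29 min + 7 h 53 min + 10 h 39 min = 39 h 14 min.

39.23 hours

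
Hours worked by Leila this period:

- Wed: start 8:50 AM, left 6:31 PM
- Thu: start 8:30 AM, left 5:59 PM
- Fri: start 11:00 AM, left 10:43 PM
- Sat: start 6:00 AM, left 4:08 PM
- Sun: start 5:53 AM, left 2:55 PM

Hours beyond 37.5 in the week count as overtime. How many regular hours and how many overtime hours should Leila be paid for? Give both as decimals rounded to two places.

Regular 37.50 hours, overtime 12.55 hours

Wed: 8:50 AM–6:31 PM = 9 h 41 min
Thu: 8:30 AM–5:59 PM = 9 h 29 min
Fri: 11:00 AM–10:43 PM = 11 h 43 min
Sat: 6:00 AM–4:08 PM = 10 h 8 min
Sun: 5:53 AM–2:55 PM = 9 h 2 min
Total worked: 50 h 3 min = 50.05 h.
Threshold 37.5 h → overtime 12 h 33 min, regular 37 h 30 min.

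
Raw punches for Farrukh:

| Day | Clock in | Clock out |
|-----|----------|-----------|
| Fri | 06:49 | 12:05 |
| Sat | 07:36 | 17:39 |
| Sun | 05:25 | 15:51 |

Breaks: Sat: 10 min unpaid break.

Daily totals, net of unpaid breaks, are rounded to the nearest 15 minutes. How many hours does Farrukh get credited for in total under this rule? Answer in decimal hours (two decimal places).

25.75 hours

Fri: 06:49–12:05 = 5 h 16 min → rounds to 5 h 15 min
Sat: 07:36–17:39 = 10 h 3 min − 10 min = 9 h 53 min → rounds to 10 h 0 min
Sun: 05:25–15:51 = 10 h 26 min → rounds to 10 h 30 min
Total credited: 25 h 45 min.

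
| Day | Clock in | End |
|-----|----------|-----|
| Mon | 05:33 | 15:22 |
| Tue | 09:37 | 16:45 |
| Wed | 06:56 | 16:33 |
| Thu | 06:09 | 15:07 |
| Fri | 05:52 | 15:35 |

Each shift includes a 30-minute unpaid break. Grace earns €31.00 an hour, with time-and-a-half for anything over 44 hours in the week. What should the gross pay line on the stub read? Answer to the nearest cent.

€1325.25

Mon: 05:33–15:22 = 9 h 49 min; less 30 min break → 9 h 19 min
Tue: 09:37–16:45 = 7 h 8 min; less 30 min break → 6 h 38 min
Wed: 06:56–16:33 = 9 h 37 min; less 30 min break → 9 h 7 min
Thu: 06:09–15:07 = 8 h 58 min; less 30 min break → 8 h 28 min
Fri: 05:52–15:35 = 9 h 43 min; less 30 min break → 9 h 13 min
Total worked: 42 h 45 min = 2565 min.
Regular 42 h 45 min = 2565 min at €31.00/h; overtime 0 h 0 min = 0 min at €46.50/h.
Pay = (2565 × €31.00 + 0 × €46.50) ÷ 60 = €1325.25.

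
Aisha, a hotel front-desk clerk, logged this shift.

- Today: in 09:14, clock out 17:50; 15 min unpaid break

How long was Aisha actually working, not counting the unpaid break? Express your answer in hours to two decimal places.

8.35 hours

Today: 09:14–17:50 = 8 h 36 min; less 15 min break → 8 h 21 min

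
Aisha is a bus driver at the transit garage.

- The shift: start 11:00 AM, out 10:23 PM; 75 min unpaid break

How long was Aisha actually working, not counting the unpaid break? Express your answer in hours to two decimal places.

The shift: 11:00 AM–10:23 PM = 11 h 23 min; less 75 min break → 10 h 8 min

10.13 hours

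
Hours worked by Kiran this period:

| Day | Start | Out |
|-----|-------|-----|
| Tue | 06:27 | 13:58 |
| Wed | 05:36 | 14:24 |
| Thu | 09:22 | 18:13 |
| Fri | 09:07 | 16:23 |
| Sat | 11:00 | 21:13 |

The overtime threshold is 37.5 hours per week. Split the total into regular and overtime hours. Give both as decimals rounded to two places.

Regular 37.50 hours, overtime 5.15 hours

Tue: 06:27–13:58 = 7 h 31 min
Wed: 05:36–14:24 = 8 h 48 min
Thu: 09:22–18:13 = 8 h 51 min
Fri: 09:07–16:23 = 7 h 16 min
Sat: 11:00–21:13 = 10 h 13 min
Total worked: 42 h 39 min = 42.65 h.
Threshold 37.5 h → overtime 5 h 9 min, regular 37 h 30 min.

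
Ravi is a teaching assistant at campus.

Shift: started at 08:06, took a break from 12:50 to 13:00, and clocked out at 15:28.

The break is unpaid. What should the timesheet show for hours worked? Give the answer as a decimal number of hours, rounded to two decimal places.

Shift: 08:06–15:28 = 7 h 22 min; less 10 min break → 7 h 12 min

7.20 hours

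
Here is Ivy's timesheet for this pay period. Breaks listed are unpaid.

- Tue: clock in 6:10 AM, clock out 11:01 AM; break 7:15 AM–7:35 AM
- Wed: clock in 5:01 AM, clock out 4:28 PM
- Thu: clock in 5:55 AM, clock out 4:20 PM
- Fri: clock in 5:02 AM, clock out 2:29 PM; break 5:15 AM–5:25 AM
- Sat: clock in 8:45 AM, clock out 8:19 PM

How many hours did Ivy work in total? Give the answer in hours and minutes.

47 h 14 min

Tue: 6:10 AM–11:01 AM = 4 h 51 min; less 20 min break → 4 h 31 min
Wed: 5:01 AM–4:28 PM = 11 h 27 min
Thu: 5:55 AM–4:20 PM = 10 h 25 min
Fri: 5:02 AM–2:29 PM = 9 h 27 min; less 10 min break → 9 h 17 min
Sat: 8:45 AM–8:19 PM = 11 h 34 min
Total: 4 h 31 min + 11 h 27 min + 10 h 25 min + 9 h 17 min + 11 h 34 min = 47 h 14 min.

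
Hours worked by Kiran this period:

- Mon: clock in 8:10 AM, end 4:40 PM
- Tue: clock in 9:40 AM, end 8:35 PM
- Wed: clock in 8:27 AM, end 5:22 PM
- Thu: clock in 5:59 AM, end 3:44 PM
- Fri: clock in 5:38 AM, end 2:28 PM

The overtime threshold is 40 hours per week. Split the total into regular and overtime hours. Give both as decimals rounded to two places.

Mon: 8:10 AM–4:40 PM = 8 h 30 min
Tue: 9:40 AM–8:35 PM = 10 h 55 min
Wed: 8:27 AM–5:22 PM = 8 h 55 min
Thu: 5:59 AM–3:44 PM = 9 h 45 min
Fri: 5:38 AM–2:28 PM = 8 h 50 min
Total worked: 46 h 55 min = 46.92 h.
Threshold 40 h → overtime 6 h 55 min, regular 40 h 0 min.

Regular 40.00 hours, overtime 6.92 hours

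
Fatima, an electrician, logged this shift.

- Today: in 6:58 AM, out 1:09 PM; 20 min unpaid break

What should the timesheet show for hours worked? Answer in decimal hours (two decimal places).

5.85 hours

Today: 6:58 AM–1:09 PM = 6 h 11 min; less 20 min break → 5 h 51 min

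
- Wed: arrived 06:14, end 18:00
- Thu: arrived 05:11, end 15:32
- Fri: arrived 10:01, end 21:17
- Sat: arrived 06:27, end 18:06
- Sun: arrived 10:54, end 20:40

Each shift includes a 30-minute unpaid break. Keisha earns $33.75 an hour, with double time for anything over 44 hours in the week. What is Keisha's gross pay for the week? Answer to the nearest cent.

$2045.25

Wed: 06:14–18:00 = 11 h 46 min; less 30 min break → 11 h 16 min
Thu: 05:11–15:32 = 10 h 21 min; less 30 min break → 9 h 51 min
Fri: 10:01–21:17 = 11 h 16 min; less 30 min break → 10 h 46 min
Sat: 06:27–18:06 = 11 h 39 min; less 30 min break → 11 h 9 min
Sun: 10:54–20:40 = 9 h 46 min; less 30 min break → 9 h 16 min
Total worked: 52 h 18 min = 3138 min.
Regular 44 h 0 min = 2640 min at $33.75/h; overtime 8 h 18 min = 498 min at $67.50/h.
Pay = (2640 × $33.75 + 498 × $67.50) ÷ 60 = $2045.25.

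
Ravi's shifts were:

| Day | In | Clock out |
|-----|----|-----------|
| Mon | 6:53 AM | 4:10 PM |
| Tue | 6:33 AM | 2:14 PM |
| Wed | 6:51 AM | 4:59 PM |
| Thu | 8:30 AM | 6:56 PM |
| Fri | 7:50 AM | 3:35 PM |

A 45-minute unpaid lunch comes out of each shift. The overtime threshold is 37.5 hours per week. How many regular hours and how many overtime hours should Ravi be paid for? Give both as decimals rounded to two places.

Mon: 6:53 AM–4:10 PM = 9 h 17 min; less 45 min break → 8 h 32 min
Tue: 6:33 AM–2:14 PM = 7 h 41 min; less 45 min break → 6 h 56 min
Wed: 6:51 AM–4:59 PM = 10 h 8 min; less 45 min break → 9 h 23 min
Thu: 8:30 AM–6:56 PM = 10 h 26 min; less 45 min break → 9 h 41 min
Fri: 7:50 AM–3:35 PM = 7 h 45 min; less 45 min break → 7 h 0 min
Total worked: 41 h 32 min = 41.53 h.
Threshold 37.5 h → overtime 4 h 2 min, regular 37 h 30 min.

Regular 37.50 hours, overtime 4.03 hours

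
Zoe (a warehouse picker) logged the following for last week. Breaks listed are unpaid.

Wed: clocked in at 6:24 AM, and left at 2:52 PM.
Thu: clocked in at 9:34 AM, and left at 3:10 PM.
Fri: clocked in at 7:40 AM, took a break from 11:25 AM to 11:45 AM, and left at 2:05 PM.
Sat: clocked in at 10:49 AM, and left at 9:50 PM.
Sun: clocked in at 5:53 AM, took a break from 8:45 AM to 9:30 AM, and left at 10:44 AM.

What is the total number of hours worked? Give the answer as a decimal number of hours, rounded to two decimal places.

Wed: 6:24 AM–2:52 PM = 8 h 28 min
Thu: 9:34 AM–3:10 PM = 5 h 36 min
Fri: 7:40 AM–2:05 PM = 6 h 25 min; less 20 min break → 6 h 5 min
Sat: 10:49 AM–9:50 PM = 11 h 1 min
Sun: 5:53 AM–10:44 AM = 4 h 51 min; less 45 min break → 4 h 6 min
Total: 8 h 28 min + 5 h 36 min + 6 h 5 min + 11 h 1 min + 4 h 6 min = 35 h 16 min.

35.27 hours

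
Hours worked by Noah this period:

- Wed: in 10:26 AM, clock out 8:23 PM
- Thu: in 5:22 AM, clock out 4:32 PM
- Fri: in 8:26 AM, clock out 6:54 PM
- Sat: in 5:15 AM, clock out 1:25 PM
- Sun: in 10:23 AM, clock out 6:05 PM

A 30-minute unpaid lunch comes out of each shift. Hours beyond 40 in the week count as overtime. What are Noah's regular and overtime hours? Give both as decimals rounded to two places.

Regular 40.00 hours, overtime 4.95 hours

Wed: 10:26 AM–8:23 PM = 9 h 57 min; less 30 min break → 9 h 27 min
Thu: 5:22 AM–4:32 PM = 11 h 10 min; less 30 min break → 10 h 40 min
Fri: 8:26 AM–6:54 PM = 10 h 28 min; less 30 min break → 9 h 58 min
Sat: 5:15 AM–1:25 PM = 8 h 10 min; less 30 min break → 7 h 40 min
Sun: 10:23 AM–6:05 PM = 7 h 42 min; less 30 min break → 7 h 12 min
Total worked: 44 h 57 min = 44.95 h.
Threshold 40 h → overtime 4 h 57 min, regular 40 h 0 min.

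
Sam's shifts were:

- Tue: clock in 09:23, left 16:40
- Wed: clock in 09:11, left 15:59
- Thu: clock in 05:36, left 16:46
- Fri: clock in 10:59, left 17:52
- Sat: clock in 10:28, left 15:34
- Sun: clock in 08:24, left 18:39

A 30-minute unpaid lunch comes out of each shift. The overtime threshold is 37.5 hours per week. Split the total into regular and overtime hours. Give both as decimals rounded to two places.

Regular 37.50 hours, overtime 6.98 hours

Tue: 09:23–16:40 = 7 h 17 min; less 30 min break → 6 h 47 min
Wed: 09:11–15:59 = 6 h 48 min; less 30 min break → 6 h 18 min
Thu: 05:36–16:46 = 11 h 10 min; less 30 min break → 10 h 40 min
Fri: 10:59–17:52 = 6 h 53 min; less 30 min break → 6 h 23 min
Sat: 10:28–15:34 = 5 h 6 min; less 30 min break → 4 h 36 min
Sun: 08:24–18:39 = 10 h 15 min; less 30 min break → 9 h 45 min
Total worked: 44 h 29 min = 44.48 h.
Threshold 37.5 h → overtime 6 h 59 min, regular 37 h 30 min.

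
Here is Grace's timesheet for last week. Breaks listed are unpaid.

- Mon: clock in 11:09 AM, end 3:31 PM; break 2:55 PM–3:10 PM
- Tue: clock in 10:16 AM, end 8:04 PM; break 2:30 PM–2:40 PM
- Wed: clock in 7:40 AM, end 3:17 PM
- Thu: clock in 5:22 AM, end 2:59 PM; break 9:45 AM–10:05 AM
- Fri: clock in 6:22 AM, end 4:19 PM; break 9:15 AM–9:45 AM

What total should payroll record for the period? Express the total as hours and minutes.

Mon: 11:09 AM–3:31 PM = 4 h 22 min; less 15 min break → 4 h 7 min
Tue: 10:16 AM–8:04 PM = 9 h 48 min; less 10 min break → 9 h 38 min
Wed: 7:40 AM–3:17 PM = 7 h 37 min
Thu: 5:22 AM–2:59 PM = 9 h 37 min; less 20 min break → 9 h 17 min
Fri: 6:22 AM–4:19 PM = 9 h 57 min; less 30 min break → 9 h 27 min
Total: 4 h 7 min + 9 h 38 min + 7 h 37 min + 9 h 17 min + 9 h 27 min = 40 h 6 min.

40 h 6 min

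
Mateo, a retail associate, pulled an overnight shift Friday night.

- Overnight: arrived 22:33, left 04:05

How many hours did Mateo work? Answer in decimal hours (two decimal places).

Overnight: 22:33 → midnight = 1 h 27 min; midnight → 04:05 = 4 h 5 min; span 5 h 32 min

5.53 hours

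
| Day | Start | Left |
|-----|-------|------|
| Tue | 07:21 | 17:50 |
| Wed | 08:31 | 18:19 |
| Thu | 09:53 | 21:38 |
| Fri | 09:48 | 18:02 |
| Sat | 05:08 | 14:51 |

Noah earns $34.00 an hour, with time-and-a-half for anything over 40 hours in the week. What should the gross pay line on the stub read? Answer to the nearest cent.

$1869.15

Tue: 07:21–17:50 = 10 h 29 min
Wed: 08:31–18:19 = 9 h 48 min
Thu: 09:53–21:38 = 11 h 45 min
Fri: 09:48–18:02 = 8 h 14 min
Sat: 05:08–14:51 = 9 h 43 min
Total worked: 49 h 59 min = 2999 min.
Regular 40 h 0 min = 2400 min at $34.00/h; overtime 9 h 59 min = 599 min at $51.00/h.
Pay = (2400 × $34.00 + 599 × $51.00) ÷ 60 = $1869.15.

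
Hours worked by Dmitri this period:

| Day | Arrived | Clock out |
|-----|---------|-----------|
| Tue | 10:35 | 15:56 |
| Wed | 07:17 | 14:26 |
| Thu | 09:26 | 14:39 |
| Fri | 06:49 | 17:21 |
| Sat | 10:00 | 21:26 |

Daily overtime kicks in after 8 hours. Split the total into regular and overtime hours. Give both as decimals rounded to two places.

Regular 33.72 hours, overtime 5.97 hours

Tue: 10:35–15:56 = 5 h 21 min
Wed: 07:17–14:26 = 7 h 9 min
Thu: 09:26–14:39 = 5 h 13 min
Fri: 06:49–17:21 = 10 h 32 min
Sat: 10:00–21:26 = 11 h 26 min
Tue reg 5 h 21 min / OT 0 h 0 min; Wed reg 7 h 9 min / OT 0 h 0 min; Thu reg 5 h 13 min / OT 0 h 0 min; Fri reg 8 h 0 min / OT 2 h 32 min; Sat reg 8 h 0 min / OT 3 h 26 min.
Totals: regular 33 h 43 min, overtime 5 h 58 min.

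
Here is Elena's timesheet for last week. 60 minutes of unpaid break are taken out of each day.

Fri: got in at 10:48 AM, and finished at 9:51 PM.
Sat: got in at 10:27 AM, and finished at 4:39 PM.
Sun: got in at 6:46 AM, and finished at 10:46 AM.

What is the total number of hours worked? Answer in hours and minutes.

18 h 15 min

Fri: 10:48 AM–9:51 PM = 11 h 3 min; less 60 min break → 10 h 3 min
Sat: 10:27 AM–4:39 PM = 6 h 12 min; less 60 min break → 5 h 12 min
Sun: 6:46 AM–10:46 AM = 4 h 0 min; less 60 min break → 3 h 0 min
Total: 10 h 3 min + 5 h 12 min + 3 h 0 min = 18 h 15 min.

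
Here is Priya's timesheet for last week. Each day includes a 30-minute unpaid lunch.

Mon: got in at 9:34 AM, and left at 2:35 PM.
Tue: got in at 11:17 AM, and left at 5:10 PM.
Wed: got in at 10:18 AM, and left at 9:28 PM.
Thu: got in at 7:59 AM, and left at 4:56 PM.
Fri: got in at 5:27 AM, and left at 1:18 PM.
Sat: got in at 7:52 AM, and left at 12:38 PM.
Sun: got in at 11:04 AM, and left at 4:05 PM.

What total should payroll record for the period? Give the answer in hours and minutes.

45 h 9 min

Mon: 9:34 AM–2:35 PM = 5 h 1 min; less 30 min break → 4 h 31 min
Tue: 11:17 AM–5:10 PM = 5 h 53 min; less 30 min break → 5 h 23 min
Wed: 10:18 AM–9:28 PM = 11 h 10 min; less 30 min break → 10 h 40 min
Thu: 7:59 AM–4:56 PM = 8 h 57 min; less 30 min break → 8 h 27 min
Fri: 5:27 AM–1:18 PM = 7 h 51 min; less 30 min break → 7 h 21 min
Sat: 7:52 AM–12:38 PM = 4 h 46 min; less 30 min break → 4 h 16 min
Sun: 11:04 AM–4:05 PM = 5 h 1 min; less 30 min break → 4 h 31 min
Total: 4 h 31 min + 5 h 23 min + 10 h 40 min + 8 h 27 min + 7 h 21 min + 4 h 16 min + 4 h 31 min = 45 h 9 min.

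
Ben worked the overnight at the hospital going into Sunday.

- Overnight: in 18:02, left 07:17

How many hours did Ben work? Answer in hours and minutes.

Overnight: 18:02 → midnight = 5 h 58 min; midnight → 07:17 = 7 h 17 min; span 13 h 15 min

13 h 15 min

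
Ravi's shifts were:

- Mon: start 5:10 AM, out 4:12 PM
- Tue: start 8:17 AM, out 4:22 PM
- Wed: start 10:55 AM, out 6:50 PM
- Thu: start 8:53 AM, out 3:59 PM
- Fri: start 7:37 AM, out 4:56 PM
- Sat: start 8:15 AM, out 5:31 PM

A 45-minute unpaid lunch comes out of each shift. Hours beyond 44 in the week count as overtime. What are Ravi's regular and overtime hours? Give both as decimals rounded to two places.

Mon: 5:10 AM–4:12 PM = 11 h 2 min; less 45 min break → 10 h 17 min
Tue: 8:17 AM–4:22 PM = 8 h 5 min; less 45 min break → 7 h 20 min
Wed: 10:55 AM–6:50 PM = 7 h 55 min; less 45 min break → 7 h 10 min
Thu: 8:53 AM–3:59 PM = 7 h 6 min; less 45 min break → 6 h 21 min
Fri: 7:37 AM–4:56 PM = 9 h 19 min; less 45 min break → 8 h 34 min
Sat: 8:15 AM–5:31 PM = 9 h 16 min; less 45 min break → 8 h 31 min
Total worked: 48 h 13 min = 48.22 h.
Threshold 44 h → overtime 4 h 13 min, regular 44 h 0 min.

Regular 44.00 hours, overtime 4.22 hours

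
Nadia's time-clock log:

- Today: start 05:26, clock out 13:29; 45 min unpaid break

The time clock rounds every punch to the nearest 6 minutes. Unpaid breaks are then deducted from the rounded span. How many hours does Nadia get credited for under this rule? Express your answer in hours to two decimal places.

Today: in 05:26→05:24, out 13:29→13:30; 8 h 6 min − 45 min = 7 h 21 min

7.35 hours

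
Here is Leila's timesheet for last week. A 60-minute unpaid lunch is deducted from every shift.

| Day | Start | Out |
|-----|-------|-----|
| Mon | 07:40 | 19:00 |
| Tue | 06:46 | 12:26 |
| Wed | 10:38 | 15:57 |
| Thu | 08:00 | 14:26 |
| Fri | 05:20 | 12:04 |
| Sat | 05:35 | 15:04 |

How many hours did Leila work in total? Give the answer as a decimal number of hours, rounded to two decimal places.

38.97 hours

Mon: 07:40–19:00 = 11 h 20 min; less 60 min break → 10 h 20 min
Tue: 06:46–12:26 = 5 h 40 min; less 60 min break → 4 h 40 min
Wed: 10:38–15:57 = 5 h 19 min; less 60 min break → 4 h 19 min
Thu: 08:00–14:26 = 6 h 26 min; less 60 min break → 5 h 26 min
Fri: 05:20–12:04 = 6 h 44 min; less 60 min break → 5 h 44 min
Sat: 05:35–15:04 = 9 h 29 min; less 60 min break → 8 h 29 min
Total: 10 h 20 min + 4 h 40 min + 4 h 19 min + 5 h 26 min + 5 h 44 min + 8 h 29 min = 38 h 58 min.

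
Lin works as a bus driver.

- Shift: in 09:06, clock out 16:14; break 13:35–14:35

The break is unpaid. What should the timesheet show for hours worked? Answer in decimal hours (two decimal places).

6.13 hours

Shift: 09:06–16:14 = 7 h 8 min; less 60 min break → 6 h 8 min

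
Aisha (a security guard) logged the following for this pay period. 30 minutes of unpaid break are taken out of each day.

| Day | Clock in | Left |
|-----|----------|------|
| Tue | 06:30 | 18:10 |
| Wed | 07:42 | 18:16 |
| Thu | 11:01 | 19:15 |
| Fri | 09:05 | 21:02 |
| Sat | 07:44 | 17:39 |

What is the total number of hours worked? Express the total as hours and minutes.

Tue: 06:30–18:10 = 11 h 40 min; less 30 min break → 11 h 10 min
Wed: 07:42–18:16 = 10 h 34 min; less 30 min break → 10 h 4 min
Thu: 11:01–19:15 = 8 h 14 min; less 30 min break → 7 h 44 min
Fri: 09:05–21:02 = 11 h 57 min; less 30 min break → 11 h 27 min
Sat: 07:44–17:39 = 9 h 55 min; less 30 min break → 9 h 25 min
Total: 11 h 10 min + 10 h 4 min + 7 h 44 min + 11 h 27 min + 9 h 25 min = 49 h 50 min.

49 h 50 min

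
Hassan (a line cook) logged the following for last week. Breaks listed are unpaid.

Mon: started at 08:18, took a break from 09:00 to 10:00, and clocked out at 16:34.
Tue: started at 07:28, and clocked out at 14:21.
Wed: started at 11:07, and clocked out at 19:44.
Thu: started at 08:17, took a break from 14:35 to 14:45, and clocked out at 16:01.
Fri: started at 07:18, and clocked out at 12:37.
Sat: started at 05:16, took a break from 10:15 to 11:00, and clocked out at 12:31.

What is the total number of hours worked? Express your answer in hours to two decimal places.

42.15 hours

Mon: 08:18–16:34 = 8 h 16 min; less 60 min break → 7 h 16 min
Tue: 07:28–14:21 = 6 h 53 min
Wed: 11:07–19:44 = 8 h 37 min
Thu: 08:17–16:01 = 7 h 44 min; less 10 min break → 7 h 34 min
Fri: 07:18–12:37 = 5 h 19 min
Sat: 05:16–12:31 = 7 h 15 min; less 45 min break → 6 h 30 min
Total: 7 h 16 min + 6 h 53 min + 8 h 37 min + 7 h 34 min + 5 h 19 min + 6 h 30 min = 42 h 9 min.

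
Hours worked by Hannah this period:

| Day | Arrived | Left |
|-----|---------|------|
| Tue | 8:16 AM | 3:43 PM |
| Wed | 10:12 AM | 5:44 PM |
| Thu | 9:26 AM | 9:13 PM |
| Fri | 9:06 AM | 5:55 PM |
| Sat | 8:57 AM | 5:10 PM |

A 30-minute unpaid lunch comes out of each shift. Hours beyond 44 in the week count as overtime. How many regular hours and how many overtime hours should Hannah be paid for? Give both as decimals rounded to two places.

Tue: 8:16 AM–3:43 PM = 7 h 27 min; less 30 min break → 6 h 57 min
Wed: 10:12 AM–5:44 PM = 7 h 32 min; less 30 min break → 7 h 2 min
Thu: 9:26 AM–9:13 PM = 11 h 47 min; less 30 min break → 11 h 17 min
Fri: 9:06 AM–5:55 PM = 8 h 49 min; less 30 min break → 8 h 19 min
Sat: 8:57 AM–5:10 PM = 8 h 13 min; less 30 min break → 7 h 43 min
Total worked: 41 h 18 min = 41.30 h.
Threshold 44 h → overtime 0 h 0 min, regular 41 h 18 min.

Regular 41.30 hours, overtime 0.00 hours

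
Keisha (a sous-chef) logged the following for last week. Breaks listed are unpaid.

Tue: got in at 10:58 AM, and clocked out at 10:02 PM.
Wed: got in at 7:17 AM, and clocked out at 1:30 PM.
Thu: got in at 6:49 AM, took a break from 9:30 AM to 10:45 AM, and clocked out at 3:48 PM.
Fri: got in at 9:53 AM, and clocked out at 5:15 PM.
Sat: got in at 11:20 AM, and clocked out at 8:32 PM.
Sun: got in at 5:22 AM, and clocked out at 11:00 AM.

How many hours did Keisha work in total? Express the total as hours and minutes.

47 h 13 min

Tue: 10:58 AM–10:02 PM = 11 h 4 min
Wed: 7:17 AM–1:30 PM = 6 h 13 min
Thu: 6:49 AM–3:48 PM = 8 h 59 min; less 75 min break → 7 h 44 min
Fri: 9:53 AM–5:15 PM = 7 h 22 min
Sat: 11:20 AM–8:32 PM = 9 h 12 min
Sun: 5:22 AM–11:00 AM = 5 h 38 min
Total: 11 h 4 min + 6 h 13 min + 7 h 44 min + 7 h 22 min + 9 h 12 min + 5 h 38 min = 47 h 13 min.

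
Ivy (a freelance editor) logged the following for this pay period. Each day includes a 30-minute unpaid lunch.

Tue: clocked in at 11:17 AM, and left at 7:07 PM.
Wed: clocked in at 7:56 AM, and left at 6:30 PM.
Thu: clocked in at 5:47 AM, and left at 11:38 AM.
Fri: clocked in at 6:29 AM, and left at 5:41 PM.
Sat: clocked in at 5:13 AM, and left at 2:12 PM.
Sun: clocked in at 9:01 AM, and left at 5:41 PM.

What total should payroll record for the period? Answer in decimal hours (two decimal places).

50.10 hours

Tue: 11:17 AM–7:07 PM = 7 h 50 min; less 30 min break → 7 h 20 min
Wed: 7:56 AM–6:30 PM = 10 h 34 min; less 30 min break → 10 h 4 min
Thu: 5:47 AM–11:38 AM = 5 h 51 min; less 30 min break → 5 h 21 min
Fri: 6:29 AM–5:41 PM = 11 h 12 min; less 30 min break → 10 h 42 min
Sat: 5:13 AM–2:12 PM = 8 h 59 min; less 30 min break → 8 h 29 min
Sun: 9:01 AM–5:41 PM = 8 h 40 min; less 30 min break → 8 h 10 min
Total: 7 h 20 min + 10 h 4 min + 5 h 21 min + 10 h 42 min + 8 h 29 min + 8 h 10 min = 50 h 6 min.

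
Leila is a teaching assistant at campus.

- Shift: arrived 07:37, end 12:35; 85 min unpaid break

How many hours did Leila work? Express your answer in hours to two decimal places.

Shift: 07:37–12:35 = 4 h 58 min; less 85 min break → 3 h 33 min

3.55 hours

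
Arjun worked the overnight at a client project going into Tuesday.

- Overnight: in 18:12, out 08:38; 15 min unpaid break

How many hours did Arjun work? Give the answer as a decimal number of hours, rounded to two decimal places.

14.18 hours

Overnight: 18:12 → midnight = 5 h 48 min; midnight → 08:38 = 8 h 38 min; span 14 h 26 min; less 15 min break → 14 h 11 min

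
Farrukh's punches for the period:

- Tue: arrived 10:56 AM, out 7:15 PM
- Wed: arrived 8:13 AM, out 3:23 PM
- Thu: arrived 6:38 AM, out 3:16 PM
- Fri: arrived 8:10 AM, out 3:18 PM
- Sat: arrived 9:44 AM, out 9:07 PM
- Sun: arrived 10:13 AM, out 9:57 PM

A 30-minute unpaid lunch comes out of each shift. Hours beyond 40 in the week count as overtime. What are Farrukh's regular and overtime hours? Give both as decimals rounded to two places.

Regular 40.00 hours, overtime 11.37 hours

Tue: 10:56 AM–7:15 PM = 8 h 19 min; less 30 min break → 7 h 49 min
Wed: 8:13 AM–3:23 PM = 7 h 10 min; less 30 min break → 6 h 40 min
Thu: 6:38 AM–3:16 PM = 8 h 38 min; less 30 min break → 8 h 8 min
Fri: 8:10 AM–3:18 PM = 7 h 8 min; less 30 min break → 6 h 38 min
Sat: 9:44 AM–9:07 PM = 11 h 23 min; less 30 min break → 10 h 53 min
Sun: 10:13 AM–9:57 PM = 11 h 44 min; less 30 min break → 11 h 14 min
Total worked: 51 h 22 min = 51.37 h.
Threshold 40 h → overtime 11 h 22 min, regular 40 h 0 min.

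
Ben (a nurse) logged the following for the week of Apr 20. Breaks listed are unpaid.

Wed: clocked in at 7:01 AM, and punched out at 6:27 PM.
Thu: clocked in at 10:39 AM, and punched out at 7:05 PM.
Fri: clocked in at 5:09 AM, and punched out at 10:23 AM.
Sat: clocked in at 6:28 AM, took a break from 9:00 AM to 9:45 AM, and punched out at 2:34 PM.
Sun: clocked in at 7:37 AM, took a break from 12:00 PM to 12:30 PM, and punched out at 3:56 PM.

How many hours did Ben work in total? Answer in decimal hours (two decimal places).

Wed: 7:01 AM–6:27 PM = 11 h 26 min
Thu: 10:39 AM–7:05 PM = 8 h 26 min
Fri: 5:09 AM–10:23 AM = 5 h 14 min
Sat: 6:28 AM–2:34 PM = 8 h 6 min; less 45 min break → 7 h 21 min
Sun: 7:37 AM–3:56 PM = 8 h 19 min; less 30 min break → 7 h 49 min
Total: 11 h 26 min + 8 h 26 min + 5 h 14 min + 7 h 21 min + 7 h 49 min = 40 h 16 min.

40.27 hours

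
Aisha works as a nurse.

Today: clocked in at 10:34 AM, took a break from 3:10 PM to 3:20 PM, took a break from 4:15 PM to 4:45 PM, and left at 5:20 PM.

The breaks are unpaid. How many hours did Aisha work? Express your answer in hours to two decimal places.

Today: 10:34 AM–5:20 PM = 6 h 46 min; less 40 min break → 6 h 6 min

6.10 hours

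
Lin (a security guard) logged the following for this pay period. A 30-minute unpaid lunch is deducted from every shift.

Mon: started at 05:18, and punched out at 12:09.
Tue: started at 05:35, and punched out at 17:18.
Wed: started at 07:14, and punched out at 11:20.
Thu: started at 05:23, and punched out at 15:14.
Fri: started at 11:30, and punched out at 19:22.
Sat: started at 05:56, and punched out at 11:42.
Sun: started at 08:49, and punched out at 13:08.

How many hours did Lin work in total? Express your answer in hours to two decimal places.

46.97 hours

Mon: 05:18–12:09 = 6 h 51 min; less 30 min break → 6 h 21 min
Tue: 05:35–17:18 = 11 h 43 min; less 30 min break → 11 h 13 min
Wed: 07:14–11:20 = 4 h 6 min; less 30 min break → 3 h 36 min
Thu: 05:23–15:14 = 9 h 51 min; less 30 min break → 9 h 21 min
Fri: 11:30–19:22 = 7 h 52 min; less 30 min break → 7 h 22 min
Sat: 05:56–11:42 = 5 h 46 min; less 30 min break → 5 h 16 min
Sun: 08:49–13:08 = 4 h 19 min; less 30 min break → 3 h 49 min
Total: 6 h 21 min + 11 h 13 min + 3 h 36 min + 9 h 21 min + 7 h 22 min + 5 h 16 min + 3 h 49 min = 46 h 58 min.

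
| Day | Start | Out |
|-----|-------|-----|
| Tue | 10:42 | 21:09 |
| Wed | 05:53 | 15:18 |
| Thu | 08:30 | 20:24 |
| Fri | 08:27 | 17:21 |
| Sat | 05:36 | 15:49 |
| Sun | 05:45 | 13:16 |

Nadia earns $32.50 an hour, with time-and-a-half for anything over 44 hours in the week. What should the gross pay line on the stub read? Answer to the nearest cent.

Tue: 10:42–21:09 = 10 h 27 min
Wed: 05:53–15:18 = 9 h 25 min
Thu: 08:30–20:24 = 11 h 54 min
Fri: 08:27–17:21 = 8 h 54 min
Sat: 05:36–15:49 = 10 h 13 min
Sun: 05:45–13:16 = 7 h 31 min
Total worked: 58 h 24 min = 3504 min.
Regular 44 h 0 min = 2640 min at $32.50/h; overtime 14 h 24 min = 864 min at $48.75/h.
Pay = (2640 × $32.50 + 864 × $48.75) ÷ 60 = $2132.00.

$2132.00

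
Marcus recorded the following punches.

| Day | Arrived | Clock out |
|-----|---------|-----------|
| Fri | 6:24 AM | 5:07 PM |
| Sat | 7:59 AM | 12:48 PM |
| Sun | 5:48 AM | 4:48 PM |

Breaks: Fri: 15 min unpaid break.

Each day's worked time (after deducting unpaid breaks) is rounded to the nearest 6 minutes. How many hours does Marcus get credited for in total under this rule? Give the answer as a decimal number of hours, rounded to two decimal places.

26.30 hours

Fri: 6:24 AM–5:07 PM = 10 h 43 min − 15 min = 10 h 28 min → rounds to 10 h 30 min
Sat: 7:59 AM–12:48 PM = 4 h 49 min → rounds to 4 h 48 min
Sun: 5:48 AM–4:48 PM = 11 h 0 min → rounds to 11 h 0 min
Total credited: 26 h 18 min.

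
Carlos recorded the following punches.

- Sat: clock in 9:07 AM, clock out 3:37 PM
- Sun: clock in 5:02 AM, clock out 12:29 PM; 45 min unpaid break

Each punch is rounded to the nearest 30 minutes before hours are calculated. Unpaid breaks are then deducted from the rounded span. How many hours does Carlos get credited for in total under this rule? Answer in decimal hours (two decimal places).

13.25 hours

Sat: in 9:07 AM→9:00 AM, out 3:37 PM→3:30 PM; 6 h 30 min
Sun: in 5:02 AM→5:00 AM, out 12:29 PM→12:30 PM; 7 h 30 min − 45 min = 6 h 45 min
Total credited: 13 h 15 min.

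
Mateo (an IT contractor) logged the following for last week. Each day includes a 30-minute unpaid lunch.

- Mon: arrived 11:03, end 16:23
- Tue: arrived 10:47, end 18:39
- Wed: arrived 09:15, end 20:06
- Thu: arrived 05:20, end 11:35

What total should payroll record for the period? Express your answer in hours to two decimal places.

Mon: 11:03–16:23 = 5 h 20 min; less 30 min break → 4 h 50 min
Tue: 10:47–18:39 = 7 h 52 min; less 30 min break → 7 h 22 min
Wed: 09:15–20:06 = 10 h 51 min; less 30 min break → 10 h 21 min
Thu: 05:20–11:35 = 6 h 15 min; less 30 min break → 5 h 45 min
Total: 4 h 50 min + 7 h 22 min + 10 h 21 min + 5 h 45 min = 28 h 18 min.

28.30 hours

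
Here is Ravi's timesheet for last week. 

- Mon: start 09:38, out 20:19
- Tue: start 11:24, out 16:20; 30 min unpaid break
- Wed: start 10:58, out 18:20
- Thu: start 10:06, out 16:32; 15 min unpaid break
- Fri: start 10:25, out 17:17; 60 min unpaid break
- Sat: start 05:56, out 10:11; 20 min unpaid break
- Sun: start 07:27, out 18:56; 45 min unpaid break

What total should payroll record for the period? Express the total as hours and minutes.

49 h 11 min

Mon: 09:38–20:19 = 10 h 41 min
Tue: 11:24–16:20 = 4 h 56 min; less 30 min break → 4 h 26 min
Wed: 10:58–18:20 = 7 h 22 min
Thu: 10:06–16:32 = 6 h 26 min; less 15 min break → 6 h 11 min
Fri: 10:25–17:17 = 6 h 52 min; less 60 min break → 5 h 52 min
Sat: 05:56–10:11 = 4 h 15 min; less 20 min break → 3 h 55 min
Sun: 07:27–18:56 = 11 h 29 min; less 45 min break → 10 h 44 min
Total: 10 h 41 min + 4 h 26 min + 7 h 22 min + 6 h 11 min + 5 h 52 min + 3 h 55 min + 10 h 44 min = 49 h 11 min.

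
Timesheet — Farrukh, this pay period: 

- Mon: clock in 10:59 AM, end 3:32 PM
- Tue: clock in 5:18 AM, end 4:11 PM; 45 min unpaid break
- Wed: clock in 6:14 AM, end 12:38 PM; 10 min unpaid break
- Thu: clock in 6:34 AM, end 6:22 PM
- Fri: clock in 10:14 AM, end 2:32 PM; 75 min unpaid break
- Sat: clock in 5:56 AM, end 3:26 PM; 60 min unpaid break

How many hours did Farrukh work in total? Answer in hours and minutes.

Mon: 10:59 AM–3:32 PM = 4 h 33 min
Tue: 5:18 AM–4:11 PM = 10 h 53 min; less 45 min break → 10 h 8 min
Wed: 6:14 AM–12:38 PM = 6 h 24 min; less 10 min break → 6 h 14 min
Thu: 6:34 AM–6:22 PM = 11 h 48 min
Fri: 10:14 AM–2:32 PM = 4 h 18 min; less 75 min break → 3 h 3 min
Sat: 5:56 AM–3:26 PM = 9 h 30 min; less 60 min break → 8 h 30 min
Total: 4 h 33 min + 10 h 8 min + 6 h 14 min + 11 h 48 min + 3 h 3 min + 8 h 30 min = 44 h 16 min.

44 h 16 min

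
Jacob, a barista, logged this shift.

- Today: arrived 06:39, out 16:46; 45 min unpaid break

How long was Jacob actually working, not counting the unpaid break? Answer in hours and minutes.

9 h 22 min

Today: 06:39–16:46 = 10 h 7 min; less 45 min break → 9 h 22 min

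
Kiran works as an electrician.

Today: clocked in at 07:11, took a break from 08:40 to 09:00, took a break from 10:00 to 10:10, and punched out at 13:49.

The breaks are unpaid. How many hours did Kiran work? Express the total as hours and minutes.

Today: 07:11–13:49 = 6 h 38 min; less 30 min break → 6 h 8 min

6 h 8 min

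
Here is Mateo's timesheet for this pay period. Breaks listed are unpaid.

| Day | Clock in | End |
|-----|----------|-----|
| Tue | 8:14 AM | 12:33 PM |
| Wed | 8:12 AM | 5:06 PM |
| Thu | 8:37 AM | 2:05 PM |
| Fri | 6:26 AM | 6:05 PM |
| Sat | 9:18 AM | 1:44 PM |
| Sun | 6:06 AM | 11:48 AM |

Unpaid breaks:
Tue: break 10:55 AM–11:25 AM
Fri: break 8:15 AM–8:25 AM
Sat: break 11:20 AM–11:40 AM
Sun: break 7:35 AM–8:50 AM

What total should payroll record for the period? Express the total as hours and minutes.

38 h 13 min

Tue: 8:14 AM–12:33 PM = 4 h 19 min; less 30 min break → 3 h 49 min
Wed: 8:12 AM–5:06 PM = 8 h 54 min
Thu: 8:37 AM–2:05 PM = 5 h 28 min
Fri: 6:26 AM–6:05 PM = 11 h 39 min; less 10 min break → 11 h 29 min
Sat: 9:18 AM–1:44 PM = 4 h 26 min; less 20 min break → 4 h 6 min
Sun: 6:06 AM–11:48 AM = 5 h 42 min; less 75 min break → 4 h 27 min
Total: 3 h 49 min + 8 h 54 min + 5 h 28 min + 11 h 29 min + 4 h 6 min + 4 h 27 min = 38 h 13 min.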